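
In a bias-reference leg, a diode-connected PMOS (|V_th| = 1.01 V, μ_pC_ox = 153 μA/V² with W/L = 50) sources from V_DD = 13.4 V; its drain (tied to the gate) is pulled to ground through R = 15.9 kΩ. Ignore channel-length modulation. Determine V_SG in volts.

V_SG = 1.45 V

With gate tied to drain, V_SG = V_SD ≥ V_SG − |V_th|, so the device is in saturation.
k_p = μ_pC_ox · (W/L) = 7.65 mA/V².
KCL at the drain: ½ k_p (V_SG − |V_th|)² = (V_DD − V_SG)/R.
Let x = V_SG − 1.01. Then 60.8 x² + x − 12.39 = 0, giving x = 0.443 V (positive root), so V_SG = 1.45 V.
I_D = (V_DD − V_SG)/R = (13.4 − 1.45) / 15.9 = 0.751 mA.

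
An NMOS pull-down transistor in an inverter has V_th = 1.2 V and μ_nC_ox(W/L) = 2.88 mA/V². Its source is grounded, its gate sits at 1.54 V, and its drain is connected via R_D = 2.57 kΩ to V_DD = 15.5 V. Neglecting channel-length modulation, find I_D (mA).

V_GS = V_G = 1.54 V, so V_ov = 1.54 − 1.2 = 0.34 V.
Assume saturation: I_D = ½ k_n V_ov² = 0.5 × 2.88 × 0.34² = 0.166 mA, giving V_DS = V_DD − I_D R_D = 15.5 − 0.166 × 2.57 = 15.1 V.
V_DS = 15.1 V ≥ V_ov = 0.34 V, confirming saturation.

I_D = 0.166 mA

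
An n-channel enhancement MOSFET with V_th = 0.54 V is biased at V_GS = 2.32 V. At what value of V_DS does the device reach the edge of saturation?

The boundary between triode and saturation is V_DS = V_GS − V_th = V_ov.
V_ov = 2.32 − 0.54 = 1.78 V.

V_DS,sat = 1.78 V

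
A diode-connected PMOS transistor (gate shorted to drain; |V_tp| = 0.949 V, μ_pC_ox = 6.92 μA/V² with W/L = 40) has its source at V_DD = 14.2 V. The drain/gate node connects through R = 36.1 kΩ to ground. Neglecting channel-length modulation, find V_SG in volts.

With gate tied to drain, V_SG = V_SD ≥ V_SG − |V_tp|, so the device is in saturation.
k_p = μ_pC_ox · (W/L) = 0.2768 mA/V².
KCL at the drain: ½ k_p (V_SG − |V_tp|)² = (V_DD − V_SG)/R.
Let x = V_SG − 0.949. Then 5 x² + x − 13.25 = 0, giving x = 1.53 V (positive root), so V_SG = 2.48 V.
I_D = (V_DD − V_SG)/R = (14.2 − 2.48) / 36.1 = 0.325 mA.

V_SG = 2.48 V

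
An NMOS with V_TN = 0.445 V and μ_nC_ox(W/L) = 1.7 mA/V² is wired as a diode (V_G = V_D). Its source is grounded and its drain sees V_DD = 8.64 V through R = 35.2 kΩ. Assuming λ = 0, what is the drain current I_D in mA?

I_D = 0.218 mA

With gate tied to drain, V_GS = V_DS ≥ V_GS − V_TN, so the device is in saturation.
KCL at the drain: ½ k_n (V_GS − V_TN)² = (V_DD − V_GS)/R.
Let x = V_GS − 0.445. Then 29.9 x² + x − 8.195 = 0, giving x = 0.507 V (positive root), so V_GS = 0.952 V.
I_D = (V_DD − V_GS)/R = (8.64 − 0.952) / 35.2 = 0.218 mA.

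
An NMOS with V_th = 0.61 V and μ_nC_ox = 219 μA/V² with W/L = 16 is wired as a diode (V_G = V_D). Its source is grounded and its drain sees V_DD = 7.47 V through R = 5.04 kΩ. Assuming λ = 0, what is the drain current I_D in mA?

With gate tied to drain, V_GS = V_DS ≥ V_GS − V_th, so the device is in saturation.
k_n = μ_nC_ox · (W/L) = 3.504 mA/V².
KCL at the drain: ½ k_n (V_GS − V_th)² = (V_DD − V_GS)/R.
Let x = V_GS − 0.61. Then 8.83 x² + x − 6.86 = 0, giving x = 0.827 V (positive root), so V_GS = 1.44 V.
I_D = (V_DD − V_GS)/R = (7.47 − 1.44) / 5.04 = 1.2 mA.

I_D = 1.20 mA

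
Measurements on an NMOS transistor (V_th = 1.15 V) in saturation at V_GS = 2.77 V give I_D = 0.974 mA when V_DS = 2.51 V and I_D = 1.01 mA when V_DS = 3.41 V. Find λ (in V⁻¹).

With V_GS fixed, I_D ∝ (1 + λ V_DS) in saturation, so I_D2/I_D1 = (1 + λ V_DS2)/(1 + λ V_DS1).
1.01/0.974 = 1.037 = (1 + 3.41 λ)/(1 + 2.51 λ).
Solving: λ (I_D1 V_DS2 − I_D2 V_DS1) = I_D2 − I_D1, so λ = (1.01 − 0.974) / (0.974 × 3.41 − 1.01 × 2.51) = 0.036 / 0.786 = 0.0458 V⁻¹.

λ = 0.0458 V⁻¹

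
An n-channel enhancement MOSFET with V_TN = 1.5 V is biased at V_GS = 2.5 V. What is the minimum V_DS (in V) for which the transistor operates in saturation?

V_DS,sat = 1.00 V

The boundary between triode and saturation is V_DS = V_GS − V_TN = V_ov.
V_ov = 2.5 − 1.5 = 1 V.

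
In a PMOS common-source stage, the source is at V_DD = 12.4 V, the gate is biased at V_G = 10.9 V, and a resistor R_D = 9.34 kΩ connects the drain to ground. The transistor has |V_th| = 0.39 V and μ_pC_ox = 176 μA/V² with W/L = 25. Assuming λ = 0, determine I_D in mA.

V_SG = V_DD − V_G = 12.4 − 10.9 = 1.5 V, so V_ov = 1.5 − 0.39 = 1.11 V.
k_p = μ_pC_ox · (W/L) = 4.4 mA/V².
Assume saturation: I_D = ½ k_p V_ov² = 0.5 × 4.4 × 1.11² = 2.71 mA, giving V_SD = V_DD − I_D R_D = 12.4 − 2.71 × 9.34 = -12.9 V.
But -12.9 V < V_ov = 1.11 V, so the device is actually in triode.
In triode I_D = k_p[V_ov V_SD − ½ V_SD²] and I_D = (V_DD − V_SD)/R_D. Equating: 20.5 V_SD² − 46.62 V_SD + 12.4 = 0, giving V_SD = 0.308 V (the root below V_ov).
I_D = (12.4 − 0.308) / 9.34 = 1.29 mA.

I_D = 1.29 mA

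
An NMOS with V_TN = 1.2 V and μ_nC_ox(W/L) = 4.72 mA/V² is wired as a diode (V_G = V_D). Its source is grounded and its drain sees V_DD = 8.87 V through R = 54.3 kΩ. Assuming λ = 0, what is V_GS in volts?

V_GS = 1.44 V

With gate tied to drain, V_GS = V_DS ≥ V_GS − V_TN, so the device is in saturation.
KCL at the drain: ½ k_n (V_GS − V_TN)² = (V_DD − V_GS)/R.
Let x = V_GS − 1.2. Then 128 x² + x − 7.67 = 0, giving x = 0.241 V (positive root), so V_GS = 1.44 V.
I_D = (V_DD − V_GS)/R = (8.87 − 1.44) / 54.3 = 0.137 mA.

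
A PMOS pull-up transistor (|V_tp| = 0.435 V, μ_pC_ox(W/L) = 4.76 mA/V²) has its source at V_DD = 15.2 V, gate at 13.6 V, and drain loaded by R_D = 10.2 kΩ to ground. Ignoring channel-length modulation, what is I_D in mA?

I_D = 1.46 mA

V_SG = V_DD − V_G = 15.2 − 13.6 = 1.6 V, so V_ov = 1.6 − 0.435 = 1.16 V.
Assume saturation: I_D = ½ k_p V_ov² = 0.5 × 4.76 × 1.16² = 3.23 mA, giving V_SD = V_DD − I_D R_D = 15.2 − 3.23 × 10.2 = -17.7 V.
But -17.7 V < V_ov = 1.16 V, so the device is actually in triode.
In triode I_D = k_p[V_ov V_SD − ½ V_SD²] and I_D = (V_DD − V_SD)/R_D. Equating: 24.3 V_SD² − 57.56 V_SD + 15.2 = 0, giving V_SD = 0.303 V (the root below V_ov).
I_D = (15.2 − 0.303) / 10.2 = 1.46 mA.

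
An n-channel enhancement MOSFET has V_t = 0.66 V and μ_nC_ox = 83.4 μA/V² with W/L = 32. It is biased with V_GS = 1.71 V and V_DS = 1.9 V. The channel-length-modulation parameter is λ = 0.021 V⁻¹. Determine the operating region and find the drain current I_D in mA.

k_n = μ_nC_ox · (W/L) = 2.669 mA/V².
V_ov = V_GS − V_t = 1.71 − 0.66 = 1.05 V.
Since V_DS = 1.9 V ≥ V_ov = 1.05 V, the device is in saturation.
I_D = ½ k_n V_ov² (1 + λ V_DS) = 0.5 × 2.669 × 1.05² × (1 + 0.021 × 1.9) = 1.53 mA.

Saturation; I_D = 1.53 mA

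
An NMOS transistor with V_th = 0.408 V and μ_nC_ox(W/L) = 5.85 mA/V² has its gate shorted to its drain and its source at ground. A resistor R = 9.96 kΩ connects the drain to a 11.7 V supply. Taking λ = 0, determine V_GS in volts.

With gate tied to drain, V_GS = V_DS ≥ V_GS − V_th, so the device is in saturation.
KCL at the drain: ½ k_n (V_GS − V_th)² = (V_DD − V_GS)/R.
Let x = V_GS − 0.408. Then 29.1 x² + x − 11.29 = 0, giving x = 0.606 V (positive root), so V_GS = 1.01 V.
I_D = (V_DD − V_GS)/R = (11.7 − 1.01) / 9.96 = 1.07 mA.

V_GS = 1.01 V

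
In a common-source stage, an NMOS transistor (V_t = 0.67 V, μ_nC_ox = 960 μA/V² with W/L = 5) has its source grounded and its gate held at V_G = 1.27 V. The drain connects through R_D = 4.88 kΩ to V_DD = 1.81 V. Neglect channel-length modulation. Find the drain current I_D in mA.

I_D = 0.343 mA

V_GS = V_G = 1.27 V, so V_ov = 1.27 − 0.67 = 0.6 V.
k_n = μ_nC_ox · (W/L) = 4.8 mA/V².
Assume saturation: I_D = ½ k_n V_ov² = 0.5 × 4.8 × 0.6² = 0.864 mA, giving V_DS = V_DD − I_D R_D = 1.81 − 0.864 × 4.88 = -2.41 V.
But -2.41 V < V_ov = 0.6 V, so the device is actually in triode.
In triode I_D = k_n[V_ov V_DS − ½ V_DS²] and I_D = (V_DD − V_DS)/R_D. Equating: 11.7 V_DS² − 15.05 V_DS + 1.81 = 0, giving V_DS = 0.134 V (the root below V_ov).
I_D = (1.81 − 0.134) / 4.88 = 0.343 mA.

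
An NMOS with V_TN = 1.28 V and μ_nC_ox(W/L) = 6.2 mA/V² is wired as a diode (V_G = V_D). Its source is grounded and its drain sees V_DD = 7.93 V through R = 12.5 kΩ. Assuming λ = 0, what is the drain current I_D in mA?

I_D = 0.500 mA

With gate tied to drain, V_GS = V_DS ≥ V_GS − V_TN, so the device is in saturation.
KCL at the drain: ½ k_n (V_GS − V_TN)² = (V_DD − V_GS)/R.
Let x = V_GS − 1.28. Then 38.8 x² + x − 6.65 = 0, giving x = 0.402 V (positive root), so V_GS = 1.68 V.
I_D = (V_DD − V_GS)/R = (7.93 − 1.68) / 12.5 = 0.5 mA.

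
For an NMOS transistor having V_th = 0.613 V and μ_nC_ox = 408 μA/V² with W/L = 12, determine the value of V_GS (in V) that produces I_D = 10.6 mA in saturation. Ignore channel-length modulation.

V_GS = 2.69 V

k_n = μ_nC_ox · (W/L) = 4.896 mA/V².
In saturation I_D = ½ k_n (V_GS − V_th)², so V_GS − V_th = √(2 I_D / k_n) = √(2 × 10.6 / 4.896) = 2.08 V.
V_GS = 0.613 + 2.08 = 2.69 V.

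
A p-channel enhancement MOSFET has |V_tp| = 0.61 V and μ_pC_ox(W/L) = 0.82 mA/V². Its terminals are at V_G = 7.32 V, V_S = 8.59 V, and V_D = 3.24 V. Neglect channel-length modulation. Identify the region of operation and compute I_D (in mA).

Saturation; I_D = 0.179 mA

V_SG = V_S − V_G = 8.59 − 7.32 = 1.27 V; V_SD = V_S − V_D = 8.59 − 3.24 = 5.35 V.
V_ov = V_SG − |V_tp| = 1.27 − 0.61 = 0.66 V.
Since V_SD = 5.35 V ≥ V_ov = 0.66 V, the device is in saturation.
I_D = ½ k_p V_ov² = 0.5 × 0.82 × 0.66² = 0.179 mA.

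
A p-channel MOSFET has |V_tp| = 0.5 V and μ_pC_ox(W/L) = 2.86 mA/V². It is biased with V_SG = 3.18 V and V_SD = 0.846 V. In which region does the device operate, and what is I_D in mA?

V_ov = V_SG − |V_tp| = 3.18 − 0.5 = 2.68 V.
Since V_SD = 0.846 V < V_ov = 2.68 V, the device is in the triode region.
I_D = k_p [V_ov · V_SD − ½ V_SD²] = 2.86 × [2.68 × 0.846 − 0.5 × 0.846²] = 5.46 mA.

Triode; I_D = 5.46 mA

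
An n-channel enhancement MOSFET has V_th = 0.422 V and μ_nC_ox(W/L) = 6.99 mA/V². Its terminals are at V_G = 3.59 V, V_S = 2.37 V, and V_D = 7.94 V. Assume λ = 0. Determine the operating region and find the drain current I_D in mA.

V_GS = V_G − V_S = 3.59 − 2.37 = 1.22 V; V_DS = V_D − V_S = 7.94 − 2.37 = 5.57 V.
V_ov = V_GS − V_th = 1.22 − 0.422 = 0.798 V.
Since V_DS = 5.57 V ≥ V_ov = 0.798 V, the device is in saturation.
I_D = ½ k_n V_ov² = 0.5 × 6.99 × 0.798² = 2.23 mA.

Saturation; I_D = 2.23 mA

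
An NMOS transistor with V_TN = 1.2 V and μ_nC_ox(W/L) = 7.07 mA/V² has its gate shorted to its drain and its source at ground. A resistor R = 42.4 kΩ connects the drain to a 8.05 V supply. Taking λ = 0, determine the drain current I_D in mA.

With gate tied to drain, V_GS = V_DS ≥ V_GS − V_TN, so the device is in saturation.
KCL at the drain: ½ k_n (V_GS − V_TN)² = (V_DD − V_GS)/R.
Let x = V_GS − 1.2. Then 150 x² + x − 6.85 = 0, giving x = 0.21 V (positive root), so V_GS = 1.41 V.
I_D = (V_DD − V_GS)/R = (8.05 − 1.41) / 42.4 = 0.157 mA.

I_D = 0.157 mA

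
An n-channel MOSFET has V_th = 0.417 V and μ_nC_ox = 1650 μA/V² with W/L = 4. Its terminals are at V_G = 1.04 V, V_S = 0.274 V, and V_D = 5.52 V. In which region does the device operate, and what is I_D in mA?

V_GS = V_G − V_S = 1.04 − 0.274 = 0.766 V; V_DS = V_D − V_S = 5.52 − 0.274 = 5.25 V.
k_n = μ_nC_ox · (W/L) = 6.6 mA/V².
V_ov = V_GS − V_th = 0.766 − 0.417 = 0.349 V.
Since V_DS = 5.25 V ≥ V_ov = 0.349 V, the device is in saturation.
I_D = ½ k_n V_ov² = 0.5 × 6.6 × 0.349² = 0.402 mA.

Saturation; I_D = 0.402 mA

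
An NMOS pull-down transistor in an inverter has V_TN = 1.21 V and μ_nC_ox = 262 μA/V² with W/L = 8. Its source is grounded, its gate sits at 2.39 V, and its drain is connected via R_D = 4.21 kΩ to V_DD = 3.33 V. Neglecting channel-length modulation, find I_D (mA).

I_D = 0.711 mA

V_GS = V_G = 2.39 V, so V_ov = 2.39 − 1.21 = 1.18 V.
k_n = μ_nC_ox · (W/L) = 2.096 mA/V².
Assume saturation: I_D = ½ k_n V_ov² = 0.5 × 2.096 × 1.18² = 1.46 mA, giving V_DS = V_DD − I_D R_D = 3.33 − 1.46 × 4.21 = -2.81 V.
But -2.81 V < V_ov = 1.18 V, so the device is actually in triode.
In triode I_D = k_n[V_ov V_DS − ½ V_DS²] and I_D = (V_DD − V_DS)/R_D. Equating: 4.41 V_DS² − 11.41 V_DS + 3.33 = 0, giving V_DS = 0.335 V (the root below V_ov).
I_D = (3.33 − 0.335) / 4.21 = 0.711 mA.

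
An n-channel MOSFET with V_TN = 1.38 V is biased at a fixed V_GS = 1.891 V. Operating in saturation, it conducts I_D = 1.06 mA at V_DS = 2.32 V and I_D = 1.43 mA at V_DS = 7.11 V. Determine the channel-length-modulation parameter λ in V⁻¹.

λ = 0.0877 V⁻¹

With V_GS fixed, I_D ∝ (1 + λ V_DS) in saturation, so I_D2/I_D1 = (1 + λ V_DS2)/(1 + λ V_DS1).
1.43/1.06 = 1.349 = (1 + 7.11 λ)/(1 + 2.32 λ).
Solving: λ (I_D1 V_DS2 − I_D2 V_DS1) = I_D2 − I_D1, so λ = (1.43 − 1.06) / (1.06 × 7.11 − 1.43 × 2.32) = 0.37 / 4.22 = 0.0877 V⁻¹.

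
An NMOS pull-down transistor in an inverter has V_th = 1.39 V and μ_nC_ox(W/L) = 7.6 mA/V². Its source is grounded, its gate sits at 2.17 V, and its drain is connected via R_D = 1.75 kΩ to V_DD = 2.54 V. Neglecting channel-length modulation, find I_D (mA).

I_D = 1.30 mA

V_GS = V_G = 2.17 V, so V_ov = 2.17 − 1.39 = 0.78 V.
Assume saturation: I_D = ½ k_n V_ov² = 0.5 × 7.6 × 0.78² = 2.31 mA, giving V_DS = V_DD − I_D R_D = 2.54 − 2.31 × 1.75 = -1.51 V.
But -1.51 V < V_ov = 0.78 V, so the device is actually in triode.
In triode I_D = k_n[V_ov V_DS − ½ V_DS²] and I_D = (V_DD − V_DS)/R_D. Equating: 6.65 V_DS² − 11.37 V_DS + 2.54 = 0, giving V_DS = 0.264 V (the root below V_ov).
I_D = (2.54 − 0.264) / 1.75 = 1.3 mA.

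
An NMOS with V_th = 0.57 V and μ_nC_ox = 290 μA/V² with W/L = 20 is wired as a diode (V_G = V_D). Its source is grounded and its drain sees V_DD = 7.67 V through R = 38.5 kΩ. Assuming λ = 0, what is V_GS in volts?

With gate tied to drain, V_GS = V_DS ≥ V_GS − V_th, so the device is in saturation.
k_n = μ_nC_ox · (W/L) = 5.8 mA/V².
KCL at the drain: ½ k_n (V_GS − V_th)² = (V_DD − V_GS)/R.
Let x = V_GS − 0.57. Then 112 x² + x − 7.1 = 0, giving x = 0.248 V (positive root), so V_GS = 0.818 V.
I_D = (V_DD − V_GS)/R = (7.67 − 0.818) / 38.5 = 0.178 mA.

V_GS = 0.818 V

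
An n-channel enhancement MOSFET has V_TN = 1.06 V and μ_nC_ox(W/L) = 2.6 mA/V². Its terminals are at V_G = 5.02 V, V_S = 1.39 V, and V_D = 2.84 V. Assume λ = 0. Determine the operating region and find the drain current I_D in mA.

Triode; I_D = 6.96 mA

V_GS = V_G − V_S = 5.02 − 1.39 = 3.63 V; V_DS = V_D − V_S = 2.84 − 1.39 = 1.45 V.
V_ov = V_GS − V_TN = 3.63 − 1.06 = 2.57 V.
Since V_DS = 1.45 V < V_ov = 2.57 V, the device is in the triode region.
I_D = k_n [V_ov · V_DS − ½ V_DS²] = 2.6 × [2.57 × 1.45 − 0.5 × 1.45²] = 6.96 mA.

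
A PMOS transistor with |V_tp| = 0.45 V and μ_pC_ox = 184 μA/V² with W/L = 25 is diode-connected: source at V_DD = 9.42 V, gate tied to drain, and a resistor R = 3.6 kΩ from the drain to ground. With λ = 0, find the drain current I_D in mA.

I_D = 2.22 mA

With gate tied to drain, V_SG = V_SD ≥ V_SG − |V_tp|, so the device is in saturation.
k_p = μ_pC_ox · (W/L) = 4.6 mA/V².
KCL at the drain: ½ k_p (V_SG − |V_tp|)² = (V_DD − V_SG)/R.
Let x = V_SG − 0.45. Then 8.28 x² + x − 8.97 = 0, giving x = 0.982 V (positive root), so V_SG = 1.43 V.
I_D = (V_DD − V_SG)/R = (9.42 − 1.43) / 3.6 = 2.22 mA.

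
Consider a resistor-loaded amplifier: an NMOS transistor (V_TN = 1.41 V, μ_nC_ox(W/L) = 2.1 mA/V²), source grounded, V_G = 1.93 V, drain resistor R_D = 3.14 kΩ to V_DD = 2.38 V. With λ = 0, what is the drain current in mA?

V_GS = V_G = 1.93 V, so V_ov = 1.93 − 1.41 = 0.52 V.
Assume saturation: I_D = ½ k_n V_ov² = 0.5 × 2.1 × 0.52² = 0.284 mA, giving V_DS = V_DD − I_D R_D = 2.38 − 0.284 × 3.14 = 1.49 V.
V_DS = 1.49 V ≥ V_ov = 0.52 V, confirming saturation.

I_D = 0.284 mA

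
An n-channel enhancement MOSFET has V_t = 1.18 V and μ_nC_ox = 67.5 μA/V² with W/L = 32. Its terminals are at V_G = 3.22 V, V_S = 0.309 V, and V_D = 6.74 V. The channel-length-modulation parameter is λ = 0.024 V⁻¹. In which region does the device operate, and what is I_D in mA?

V_GS = V_G − V_S = 3.22 − 0.309 = 2.91 V; V_DS = V_D − V_S = 6.74 − 0.309 = 6.43 V.
k_n = μ_nC_ox · (W/L) = 2.16 mA/V².
V_ov = V_GS − V_t = 2.91 − 1.18 = 1.73 V.
Since V_DS = 6.43 V ≥ V_ov = 1.73 V, the device is in saturation.
I_D = ½ k_n V_ov² (1 + λ V_DS) = 0.5 × 2.16 × 1.73² × (1 + 0.024 × 6.43) = 3.74 mA.

Saturation; I_D = 3.74 mA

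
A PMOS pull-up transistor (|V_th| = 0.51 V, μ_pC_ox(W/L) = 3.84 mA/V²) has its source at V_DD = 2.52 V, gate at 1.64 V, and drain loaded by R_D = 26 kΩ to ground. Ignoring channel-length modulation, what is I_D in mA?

V_SG = V_DD − V_G = 2.52 − 1.64 = 0.88 V, so V_ov = 0.88 − 0.51 = 0.37 V.
Assume saturation: I_D = ½ k_p V_ov² = 0.5 × 3.84 × 0.37² = 0.263 mA, giving V_SD = V_DD − I_D R_D = 2.52 − 0.263 × 26 = -4.31 V.
But -4.31 V < V_ov = 0.37 V, so the device is actually in triode.
In triode I_D = k_p[V_ov V_SD − ½ V_SD²] and I_D = (V_DD − V_SD)/R_D. Equating: 49.9 V_SD² − 37.94 V_SD + 2.52 = 0, giving V_SD = 0.0735 V (the root below V_ov).
I_D = (2.52 − 0.0735) / 26 = 0.0941 mA.

I_D = 0.0941 mA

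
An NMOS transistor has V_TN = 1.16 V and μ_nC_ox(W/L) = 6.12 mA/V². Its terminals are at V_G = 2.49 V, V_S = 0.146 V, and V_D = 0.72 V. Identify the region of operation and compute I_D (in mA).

V_GS = V_G − V_S = 2.49 − 0.146 = 2.34 V; V_DS = V_D − V_S = 0.72 − 0.146 = 0.574 V.
V_ov = V_GS − V_TN = 2.34 − 1.16 = 1.18 V.
Since V_DS = 0.574 V < V_ov = 1.18 V, the device is in the triode region.
I_D = k_n [V_ov · V_DS − ½ V_DS²] = 6.12 × [1.18 × 0.574 − 0.5 × 0.574²] = 3.15 mA.

Triode; I_D = 3.15 mA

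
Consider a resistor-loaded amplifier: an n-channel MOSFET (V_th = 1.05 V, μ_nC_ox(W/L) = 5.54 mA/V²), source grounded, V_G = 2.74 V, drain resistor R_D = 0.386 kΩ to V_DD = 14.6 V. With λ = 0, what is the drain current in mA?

V_GS = V_G = 2.74 V, so V_ov = 2.74 − 1.05 = 1.69 V.
Assume saturation: I_D = ½ k_n V_ov² = 0.5 × 5.54 × 1.69² = 7.91 mA, giving V_DS = V_DD − I_D R_D = 14.6 − 7.91 × 0.386 = 11.5 V.
V_DS = 11.5 V ≥ V_ov = 1.69 V, confirming saturation.

I_D = 7.91 mA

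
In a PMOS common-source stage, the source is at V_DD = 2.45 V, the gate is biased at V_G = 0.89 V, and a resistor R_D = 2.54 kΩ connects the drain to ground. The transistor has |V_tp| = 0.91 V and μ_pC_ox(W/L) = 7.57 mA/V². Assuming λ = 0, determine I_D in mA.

I_D = 0.880 mA

V_SG = V_DD − V_G = 2.45 − 0.89 = 1.56 V, so V_ov = 1.56 − 0.91 = 0.65 V.
Assume saturation: I_D = ½ k_p V_ov² = 0.5 × 7.57 × 0.65² = 1.6 mA, giving V_SD = V_DD − I_D R_D = 2.45 − 1.6 × 2.54 = -1.61 V.
But -1.61 V < V_ov = 0.65 V, so the device is actually in triode.
In triode I_D = k_p[V_ov V_SD − ½ V_SD²] and I_D = (V_DD − V_SD)/R_D. Equating: 9.61 V_SD² − 13.5 V_SD + 2.45 = 0, giving V_SD = 0.214 V (the root below V_ov).
I_D = (2.45 − 0.214) / 2.54 = 0.88 mA.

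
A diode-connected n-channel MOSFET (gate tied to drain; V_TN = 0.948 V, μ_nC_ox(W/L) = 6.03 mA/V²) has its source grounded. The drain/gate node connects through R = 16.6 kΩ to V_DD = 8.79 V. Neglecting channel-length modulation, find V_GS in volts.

V_GS = 1.33 V

With gate tied to drain, V_GS = V_DS ≥ V_GS − V_TN, so the device is in saturation.
KCL at the drain: ½ k_n (V_GS − V_TN)² = (V_DD − V_GS)/R.
Let x = V_GS − 0.948. Then 50 x² + x − 7.842 = 0, giving x = 0.386 V (positive root), so V_GS = 1.33 V.
I_D = (V_DD − V_GS)/R = (8.79 − 1.33) / 16.6 = 0.449 mA.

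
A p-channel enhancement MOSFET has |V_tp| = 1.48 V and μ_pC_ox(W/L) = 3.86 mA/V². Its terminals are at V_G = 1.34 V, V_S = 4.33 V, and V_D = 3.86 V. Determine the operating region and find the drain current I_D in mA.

V_SG = V_S − V_G = 4.33 − 1.34 = 2.99 V; V_SD = V_S − V_D = 4.33 − 3.86 = 0.47 V.
V_ov = V_SG − |V_tp| = 2.99 − 1.48 = 1.51 V.
Since V_SD = 0.47 V < V_ov = 1.51 V, the device is in the triode region.
I_D = k_p [V_ov · V_SD − ½ V_SD²] = 3.86 × [1.51 × 0.47 − 0.5 × 0.47²] = 2.31 mA.

Triode; I_D = 2.31 mA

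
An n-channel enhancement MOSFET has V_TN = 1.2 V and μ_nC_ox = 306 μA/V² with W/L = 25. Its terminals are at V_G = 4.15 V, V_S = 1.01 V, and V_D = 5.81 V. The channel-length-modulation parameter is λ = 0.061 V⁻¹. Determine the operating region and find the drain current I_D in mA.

V_GS = V_G − V_S = 4.15 − 1.01 = 3.14 V; V_DS = V_D − V_S = 5.81 − 1.01 = 4.8 V.
k_n = μ_nC_ox · (W/L) = 7.65 mA/V².
V_ov = V_GS − V_TN = 3.14 − 1.2 = 1.94 V.
Since V_DS = 4.8 V ≥ V_ov = 1.94 V, the device is in saturation.
I_D = ½ k_n V_ov² (1 + λ V_DS) = 0.5 × 7.65 × 1.94² × (1 + 0.061 × 4.8) = 18.6 mA.

Saturation; I_D = 18.6 mA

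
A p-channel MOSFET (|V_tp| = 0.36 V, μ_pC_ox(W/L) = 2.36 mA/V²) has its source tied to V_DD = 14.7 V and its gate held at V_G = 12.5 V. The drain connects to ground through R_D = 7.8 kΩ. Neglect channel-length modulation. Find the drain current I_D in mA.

V_SG = V_DD − V_G = 14.7 − 12.5 = 2.2 V, so V_ov = 2.2 − 0.36 = 1.84 V.
Assume saturation: I_D = ½ k_p V_ov² = 0.5 × 2.36 × 1.84² = 4 mA, giving V_SD = V_DD − I_D R_D = 14.7 − 4 × 7.8 = -16.5 V.
But -16.5 V < V_ov = 1.84 V, so the device is actually in triode.
In triode I_D = k_p[V_ov V_SD − ½ V_SD²] and I_D = (V_DD − V_SD)/R_D. Equating: 9.2 V_SD² − 34.87 V_SD + 14.7 = 0, giving V_SD = 0.483 V (the root below V_ov).
I_D = (14.7 − 0.483) / 7.8 = 1.82 mA.

I_D = 1.82 mA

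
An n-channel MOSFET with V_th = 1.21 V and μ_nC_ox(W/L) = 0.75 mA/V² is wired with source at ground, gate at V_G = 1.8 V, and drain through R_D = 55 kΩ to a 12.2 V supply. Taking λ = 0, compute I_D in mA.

I_D = 0.131 mA

V_GS = V_G = 1.8 V, so V_ov = 1.8 − 1.21 = 0.59 V.
Assume saturation: I_D = ½ k_n V_ov² = 0.5 × 0.75 × 0.59² = 0.131 mA, giving V_DS = V_DD − I_D R_D = 12.2 − 0.131 × 55 = 5.02 V.
V_DS = 5.02 V ≥ V_ov = 0.59 V, confirming saturation.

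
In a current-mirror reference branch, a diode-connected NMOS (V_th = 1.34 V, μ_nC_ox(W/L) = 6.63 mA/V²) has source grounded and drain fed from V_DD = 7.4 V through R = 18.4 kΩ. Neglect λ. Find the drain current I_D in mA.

With gate tied to drain, V_GS = V_DS ≥ V_GS − V_th, so the device is in saturation.
KCL at the drain: ½ k_n (V_GS − V_th)² = (V_DD − V_GS)/R.
Let x = V_GS − 1.34. Then 61 x² + x − 6.06 = 0, giving x = 0.307 V (positive root), so V_GS = 1.65 V.
I_D = (V_DD − V_GS)/R = (7.4 − 1.65) / 18.4 = 0.313 mA.

I_D = 0.313 mA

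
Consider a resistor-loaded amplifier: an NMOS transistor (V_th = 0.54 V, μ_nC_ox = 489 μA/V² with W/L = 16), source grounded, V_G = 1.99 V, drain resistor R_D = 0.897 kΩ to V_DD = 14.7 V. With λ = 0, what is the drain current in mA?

I_D = 8.22 mA

V_GS = V_G = 1.99 V, so V_ov = 1.99 − 0.54 = 1.45 V.
k_n = μ_nC_ox · (W/L) = 7.824 mA/V².
Assume saturation: I_D = ½ k_n V_ov² = 0.5 × 7.824 × 1.45² = 8.22 mA, giving V_DS = V_DD − I_D R_D = 14.7 − 8.22 × 0.897 = 7.32 V.
V_DS = 7.32 V ≥ V_ov = 1.45 V, confirming saturation.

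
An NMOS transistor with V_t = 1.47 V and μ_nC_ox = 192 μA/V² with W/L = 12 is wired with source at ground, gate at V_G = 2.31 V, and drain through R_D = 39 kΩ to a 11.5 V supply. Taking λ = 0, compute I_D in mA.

I_D = 0.291 mA

V_GS = V_G = 2.31 V, so V_ov = 2.31 − 1.47 = 0.84 V.
k_n = μ_nC_ox · (W/L) = 2.304 mA/V².
Assume saturation: I_D = ½ k_n V_ov² = 0.5 × 2.304 × 0.84² = 0.813 mA, giving V_DS = V_DD − I_D R_D = 11.5 − 0.813 × 39 = -20.2 V.
But -20.2 V < V_ov = 0.84 V, so the device is actually in triode.
In triode I_D = k_n[V_ov V_DS − ½ V_DS²] and I_D = (V_DD − V_DS)/R_D. Equating: 44.9 V_DS² − 76.48 V_DS + 11.5 = 0, giving V_DS = 0.167 V (the root below V_ov).
I_D = (11.5 − 0.167) / 39 = 0.291 mA.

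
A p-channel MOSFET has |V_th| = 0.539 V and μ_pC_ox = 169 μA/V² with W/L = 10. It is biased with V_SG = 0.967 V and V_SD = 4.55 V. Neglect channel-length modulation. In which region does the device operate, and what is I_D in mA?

Saturation; I_D = 0.155 mA

k_p = μ_pC_ox · (W/L) = 1.69 mA/V².
V_ov = V_SG − |V_th| = 0.967 − 0.539 = 0.428 V.
Since V_SD = 4.55 V ≥ V_ov = 0.428 V, the device is in saturation.
I_D = ½ k_p V_ov² = 0.5 × 1.69 × 0.428² = 0.155 mA.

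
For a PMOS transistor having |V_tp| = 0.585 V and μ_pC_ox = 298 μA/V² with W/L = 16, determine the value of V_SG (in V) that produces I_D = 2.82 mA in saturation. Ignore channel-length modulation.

V_SG = 1.67 V

k_p = μ_pC_ox · (W/L) = 4.768 mA/V².
In saturation I_D = ½ k_p (V_SG − |V_tp|)², so V_SG − |V_tp| = √(2 I_D / k_p) = √(2 × 2.82 / 4.768) = 1.09 V.
V_SG = 0.585 + 1.09 = 1.67 V.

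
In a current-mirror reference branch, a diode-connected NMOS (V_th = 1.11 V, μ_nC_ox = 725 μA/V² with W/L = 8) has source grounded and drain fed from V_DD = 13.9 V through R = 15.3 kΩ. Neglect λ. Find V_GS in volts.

With gate tied to drain, V_GS = V_DS ≥ V_GS − V_th, so the device is in saturation.
k_n = μ_nC_ox · (W/L) = 5.8 mA/V².
KCL at the drain: ½ k_n (V_GS − V_th)² = (V_DD − V_GS)/R.
Let x = V_GS − 1.11. Then 44.4 x² + x − 12.79 = 0, giving x = 0.526 V (positive root), so V_GS = 1.64 V.
I_D = (V_DD − V_GS)/R = (13.9 − 1.64) / 15.3 = 0.802 mA.

V_GS = 1.64 V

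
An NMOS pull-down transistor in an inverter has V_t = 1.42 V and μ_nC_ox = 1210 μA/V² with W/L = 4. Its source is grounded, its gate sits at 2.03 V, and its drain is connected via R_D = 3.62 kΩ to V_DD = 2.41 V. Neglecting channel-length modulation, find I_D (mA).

I_D = 0.595 mA

V_GS = V_G = 2.03 V, so V_ov = 2.03 − 1.42 = 0.61 V.
k_n = μ_nC_ox · (W/L) = 4.84 mA/V².
Assume saturation: I_D = ½ k_n V_ov² = 0.5 × 4.84 × 0.61² = 0.9 mA, giving V_DS = V_DD − I_D R_D = 2.41 − 0.9 × 3.62 = -0.85 V.
But -0.85 V < V_ov = 0.61 V, so the device is actually in triode.
In triode I_D = k_n[V_ov V_DS − ½ V_DS²] and I_D = (V_DD − V_DS)/R_D. Equating: 8.76 V_DS² − 11.69 V_DS + 2.41 = 0, giving V_DS = 0.255 V (the root below V_ov).
I_D = (2.41 − 0.255) / 3.62 = 0.595 mA.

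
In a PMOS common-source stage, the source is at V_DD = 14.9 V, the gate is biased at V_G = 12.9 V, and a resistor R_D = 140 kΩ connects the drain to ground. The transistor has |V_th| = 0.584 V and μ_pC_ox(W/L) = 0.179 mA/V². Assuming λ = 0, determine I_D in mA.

I_D = 0.103 mA

V_SG = V_DD − V_G = 14.9 − 12.9 = 2 V, so V_ov = 2 − 0.584 = 1.42 V.
Assume saturation: I_D = ½ k_p V_ov² = 0.5 × 0.179 × 1.42² = 0.179 mA, giving V_SD = V_DD − I_D R_D = 14.9 − 0.179 × 140 = -10.2 V.
But -10.2 V < V_ov = 1.42 V, so the device is actually in triode.
In triode I_D = k_p[V_ov V_SD − ½ V_SD²] and I_D = (V_DD − V_SD)/R_D. Equating: 12.5 V_SD² − 36.48 V_SD + 14.9 = 0, giving V_SD = 0.491 V (the root below V_ov).
I_D = (14.9 − 0.491) / 140 = 0.103 mA.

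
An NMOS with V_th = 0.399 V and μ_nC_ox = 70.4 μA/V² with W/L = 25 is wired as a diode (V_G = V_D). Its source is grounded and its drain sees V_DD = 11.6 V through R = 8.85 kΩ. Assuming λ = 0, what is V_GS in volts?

V_GS = 1.54 V

With gate tied to drain, V_GS = V_DS ≥ V_GS − V_th, so the device is in saturation.
k_n = μ_nC_ox · (W/L) = 1.76 mA/V².
KCL at the drain: ½ k_n (V_GS − V_th)² = (V_DD − V_GS)/R.
Let x = V_GS − 0.399. Then 7.79 x² + x − 11.2 = 0, giving x = 1.14 V (positive root), so V_GS = 1.54 V.
I_D = (V_DD − V_GS)/R = (11.6 − 1.54) / 8.85 = 1.14 mA.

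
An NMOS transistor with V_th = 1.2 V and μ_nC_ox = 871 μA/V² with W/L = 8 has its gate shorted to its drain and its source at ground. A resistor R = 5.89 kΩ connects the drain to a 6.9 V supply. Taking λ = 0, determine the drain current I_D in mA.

I_D = 0.882 mA

With gate tied to drain, V_GS = V_DS ≥ V_GS − V_th, so the device is in saturation.
k_n = μ_nC_ox · (W/L) = 6.968 mA/V².
KCL at the drain: ½ k_n (V_GS − V_th)² = (V_DD − V_GS)/R.
Let x = V_GS − 1.2. Then 20.5 x² + x − 5.7 = 0, giving x = 0.503 V (positive root), so V_GS = 1.7 V.
I_D = (V_DD − V_GS)/R = (6.9 − 1.7) / 5.89 = 0.882 mA.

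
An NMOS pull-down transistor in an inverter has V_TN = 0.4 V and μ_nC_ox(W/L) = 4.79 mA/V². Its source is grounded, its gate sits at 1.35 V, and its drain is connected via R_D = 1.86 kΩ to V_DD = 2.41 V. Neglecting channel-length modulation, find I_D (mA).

I_D = 1.14 mA

V_GS = V_G = 1.35 V, so V_ov = 1.35 − 0.4 = 0.95 V.
Assume saturation: I_D = ½ k_n V_ov² = 0.5 × 4.79 × 0.95² = 2.16 mA, giving V_DS = V_DD − I_D R_D = 2.41 − 2.16 × 1.86 = -1.61 V.
But -1.61 V < V_ov = 0.95 V, so the device is actually in triode.
In triode I_D = k_n[V_ov V_DS − ½ V_DS²] and I_D = (V_DD − V_DS)/R_D. Equating: 4.45 V_DS² − 9.464 V_DS + 2.41 = 0, giving V_DS = 0.296 V (the root below V_ov).
I_D = (2.41 − 0.296) / 1.86 = 1.14 mA.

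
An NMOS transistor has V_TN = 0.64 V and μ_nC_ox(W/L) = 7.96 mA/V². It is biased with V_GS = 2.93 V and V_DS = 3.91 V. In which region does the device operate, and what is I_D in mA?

Saturation; I_D = 20.9 mA

V_ov = V_GS − V_TN = 2.93 − 0.64 = 2.29 V.
Since V_DS = 3.91 V ≥ V_ov = 2.29 V, the device is in saturation.
I_D = ½ k_n V_ov² = 0.5 × 7.96 × 2.29² = 20.9 mA.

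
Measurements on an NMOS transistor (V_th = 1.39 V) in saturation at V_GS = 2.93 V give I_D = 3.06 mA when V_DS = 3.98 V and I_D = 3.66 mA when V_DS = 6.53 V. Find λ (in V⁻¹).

With V_GS fixed, I_D ∝ (1 + λ V_DS) in saturation, so I_D2/I_D1 = (1 + λ V_DS2)/(1 + λ V_DS1).
3.66/3.06 = 1.196 = (1 + 6.53 λ)/(1 + 3.98 λ).
Solving: λ (I_D1 V_DS2 − I_D2 V_DS1) = I_D2 − I_D1, so λ = (3.66 − 3.06) / (3.06 × 6.53 − 3.66 × 3.98) = 0.6 / 5.41 = 0.111 V⁻¹.

λ = 0.111 V⁻¹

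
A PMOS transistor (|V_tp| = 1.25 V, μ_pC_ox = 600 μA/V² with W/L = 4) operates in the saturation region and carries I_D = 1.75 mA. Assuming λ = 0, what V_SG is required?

V_SG = 2.46 V

k_p = μ_pC_ox · (W/L) = 2.4 mA/V².
In saturation I_D = ½ k_p (V_SG − |V_tp|)², so V_SG − |V_tp| = √(2 I_D / k_p) = √(2 × 1.75 / 2.4) = 1.21 V.
V_SG = 1.25 + 1.21 = 2.46 V.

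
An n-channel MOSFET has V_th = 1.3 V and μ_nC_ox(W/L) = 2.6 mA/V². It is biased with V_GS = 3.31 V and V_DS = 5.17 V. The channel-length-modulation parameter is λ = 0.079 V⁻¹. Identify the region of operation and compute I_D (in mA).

V_ov = V_GS − V_th = 3.31 − 1.3 = 2.01 V.
Since V_DS = 5.17 V ≥ V_ov = 2.01 V, the device is in saturation.
I_D = ½ k_n V_ov² (1 + λ V_DS) = 0.5 × 2.6 × 2.01² × (1 + 0.079 × 5.17) = 7.4 mA.

Saturation; I_D = 7.40 mA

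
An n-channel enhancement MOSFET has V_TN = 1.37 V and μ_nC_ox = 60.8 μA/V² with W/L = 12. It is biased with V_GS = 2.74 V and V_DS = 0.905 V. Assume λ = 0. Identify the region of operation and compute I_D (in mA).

Triode; I_D = 0.606 mA

k_n = μ_nC_ox · (W/L) = 0.7296 mA/V².
V_ov = V_GS − V_TN = 2.74 − 1.37 = 1.37 V.
Since V_DS = 0.905 V < V_ov = 1.37 V, the device is in the triode region.
I_D = k_n [V_ov · V_DS − ½ V_DS²] = 0.7296 × [1.37 × 0.905 − 0.5 × 0.905²] = 0.606 mA.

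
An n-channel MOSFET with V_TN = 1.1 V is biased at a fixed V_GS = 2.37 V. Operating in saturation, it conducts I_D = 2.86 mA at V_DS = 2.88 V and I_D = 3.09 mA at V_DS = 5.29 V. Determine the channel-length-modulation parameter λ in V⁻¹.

λ = 0.0369 V⁻¹

With V_GS fixed, I_D ∝ (1 + λ V_DS) in saturation, so I_D2/I_D1 = (1 + λ V_DS2)/(1 + λ V_DS1).
3.09/2.86 = 1.08 = (1 + 5.29 λ)/(1 + 2.88 λ).
Solving: λ (I_D1 V_DS2 − I_D2 V_DS1) = I_D2 − I_D1, so λ = (3.09 − 2.86) / (2.86 × 5.29 − 3.09 × 2.88) = 0.23 / 6.23 = 0.0369 V⁻¹.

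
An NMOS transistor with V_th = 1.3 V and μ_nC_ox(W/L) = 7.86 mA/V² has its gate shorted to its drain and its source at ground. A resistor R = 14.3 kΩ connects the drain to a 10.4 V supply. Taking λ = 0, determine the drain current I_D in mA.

With gate tied to drain, V_GS = V_DS ≥ V_GS − V_th, so the device is in saturation.
KCL at the drain: ½ k_n (V_GS − V_th)² = (V_DD − V_GS)/R.
Let x = V_GS − 1.3. Then 56.2 x² + x − 9.1 = 0, giving x = 0.394 V (positive root), so V_GS = 1.69 V.
I_D = (V_DD − V_GS)/R = (10.4 − 1.69) / 14.3 = 0.609 mA.

I_D = 0.609 mA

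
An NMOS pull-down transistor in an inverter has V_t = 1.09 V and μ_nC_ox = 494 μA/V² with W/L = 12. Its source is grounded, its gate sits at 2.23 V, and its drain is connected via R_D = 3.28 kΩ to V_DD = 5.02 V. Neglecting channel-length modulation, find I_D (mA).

V_GS = V_G = 2.23 V, so V_ov = 2.23 − 1.09 = 1.14 V.
k_n = μ_nC_ox · (W/L) = 5.928 mA/V².
Assume saturation: I_D = ½ k_n V_ov² = 0.5 × 5.928 × 1.14² = 3.85 mA, giving V_DS = V_DD − I_D R_D = 5.02 − 3.85 × 3.28 = -7.61 V.
But -7.61 V < V_ov = 1.14 V, so the device is actually in triode.
In triode I_D = k_n[V_ov V_DS − ½ V_DS²] and I_D = (V_DD − V_DS)/R_D. Equating: 9.72 V_DS² − 23.17 V_DS + 5.02 = 0, giving V_DS = 0.241 V (the root below V_ov).
I_D = (5.02 − 0.241) / 3.28 = 1.46 mA.

I_D = 1.46 mA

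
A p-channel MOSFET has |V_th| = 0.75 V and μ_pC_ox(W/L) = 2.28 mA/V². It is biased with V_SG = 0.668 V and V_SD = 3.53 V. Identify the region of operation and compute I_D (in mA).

Cutoff; I_D = 0 mA

V_SG = 0.668 V < |V_th| = 0.75 V, so the transistor is in cutoff.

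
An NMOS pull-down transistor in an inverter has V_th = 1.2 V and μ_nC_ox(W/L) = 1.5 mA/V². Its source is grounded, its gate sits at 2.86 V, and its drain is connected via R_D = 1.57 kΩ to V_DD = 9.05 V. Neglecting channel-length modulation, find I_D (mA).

V_GS = V_G = 2.86 V, so V_ov = 2.86 − 1.2 = 1.66 V.
Assume saturation: I_D = ½ k_n V_ov² = 0.5 × 1.5 × 1.66² = 2.07 mA, giving V_DS = V_DD − I_D R_D = 9.05 − 2.07 × 1.57 = 5.81 V.
V_DS = 5.81 V ≥ V_ov = 1.66 V, confirming saturation.

I_D = 2.07 mA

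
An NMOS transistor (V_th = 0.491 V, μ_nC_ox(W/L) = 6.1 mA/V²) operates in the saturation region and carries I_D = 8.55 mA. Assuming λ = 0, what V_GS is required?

In saturation I_D = ½ k_n (V_GS − V_th)², so V_GS − V_th = √(2 I_D / k_n) = √(2 × 8.55 / 6.1) = 1.67 V.
V_GS = 0.491 + 1.67 = 2.17 V.

V_GS = 2.17 V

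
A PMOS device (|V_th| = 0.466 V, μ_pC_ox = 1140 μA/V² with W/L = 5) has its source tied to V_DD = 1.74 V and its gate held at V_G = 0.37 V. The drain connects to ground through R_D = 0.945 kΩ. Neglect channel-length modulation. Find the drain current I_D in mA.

I_D = 1.47 mA

V_SG = V_DD − V_G = 1.74 − 0.37 = 1.37 V, so V_ov = 1.37 − 0.466 = 0.904 V.
k_p = μ_pC_ox · (W/L) = 5.7 mA/V².
Assume saturation: I_D = ½ k_p V_ov² = 0.5 × 5.7 × 0.904² = 2.33 mA, giving V_SD = V_DD − I_D R_D = 1.74 − 2.33 × 0.945 = -0.461 V.
But -0.461 V < V_ov = 0.904 V, so the device is actually in triode.
In triode I_D = k_p[V_ov V_SD − ½ V_SD²] and I_D = (V_DD − V_SD)/R_D. Equating: 2.69 V_SD² − 5.869 V_SD + 1.74 = 0, giving V_SD = 0.354 V (the root below V_ov).
I_D = (1.74 − 0.354) / 0.945 = 1.47 mA.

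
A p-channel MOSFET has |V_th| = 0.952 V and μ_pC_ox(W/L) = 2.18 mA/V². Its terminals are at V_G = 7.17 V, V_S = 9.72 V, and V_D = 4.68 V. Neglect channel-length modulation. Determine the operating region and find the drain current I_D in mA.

Saturation; I_D = 2.78 mA

V_SG = V_S − V_G = 9.72 − 7.17 = 2.55 V; V_SD = V_S − V_D = 9.72 − 4.68 = 5.04 V.
V_ov = V_SG − |V_th| = 2.55 − 0.952 = 1.6 V.
Since V_SD = 5.04 V ≥ V_ov = 1.6 V, the device is in saturation.
I_D = ½ k_p V_ov² = 0.5 × 2.18 × 1.6² = 2.78 mA.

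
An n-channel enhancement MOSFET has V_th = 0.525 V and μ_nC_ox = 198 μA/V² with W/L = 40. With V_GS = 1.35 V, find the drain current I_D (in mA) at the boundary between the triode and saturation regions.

I_D = 2.70 mA

At the boundary V_DS = V_ov = V_GS − V_th = 1.35 − 0.525 = 0.825 V.
k_n = μ_nC_ox · (W/L) = 7.92 mA/V².
I_D = ½ k_n V_ov² = 0.5 × 7.92 × 0.825² = 2.7 mA.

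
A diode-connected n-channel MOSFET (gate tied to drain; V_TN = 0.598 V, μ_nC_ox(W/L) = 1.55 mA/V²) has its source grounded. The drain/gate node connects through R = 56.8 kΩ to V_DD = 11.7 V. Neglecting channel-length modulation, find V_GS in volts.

With gate tied to drain, V_GS = V_DS ≥ V_GS − V_TN, so the device is in saturation.
KCL at the drain: ½ k_n (V_GS − V_TN)² = (V_DD − V_GS)/R.
Let x = V_GS − 0.598. Then 44 x² + x − 11.1 = 0, giving x = 0.491 V (positive root), so V_GS = 1.09 V.
I_D = (V_DD − V_GS)/R = (11.7 − 1.09) / 56.8 = 0.187 mA.

V_GS = 1.09 V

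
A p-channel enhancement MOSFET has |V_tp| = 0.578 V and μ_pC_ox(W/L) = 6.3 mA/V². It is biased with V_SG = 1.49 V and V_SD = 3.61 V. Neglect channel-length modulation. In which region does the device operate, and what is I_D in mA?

Saturation; I_D = 2.62 mA

V_ov = V_SG − |V_tp| = 1.49 − 0.578 = 0.912 V.
Since V_SD = 3.61 V ≥ V_ov = 0.912 V, the device is in saturation.
I_D = ½ k_p V_ov² = 0.5 × 6.3 × 0.912² = 2.62 mA.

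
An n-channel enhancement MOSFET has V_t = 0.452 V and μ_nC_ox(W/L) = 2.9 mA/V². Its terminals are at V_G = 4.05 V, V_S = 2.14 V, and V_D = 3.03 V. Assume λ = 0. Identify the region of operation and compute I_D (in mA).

V_GS = V_G − V_S = 4.05 − 2.14 = 1.91 V; V_DS = V_D − V_S = 3.03 − 2.14 = 0.89 V.
V_ov = V_GS − V_t = 1.91 − 0.452 = 1.46 V.
Since V_DS = 0.89 V < V_ov = 1.46 V, the device is in the triode region.
I_D = k_n [V_ov · V_DS − ½ V_DS²] = 2.9 × [1.46 × 0.89 − 0.5 × 0.89²] = 2.61 mA.

Triode; I_D = 2.61 mA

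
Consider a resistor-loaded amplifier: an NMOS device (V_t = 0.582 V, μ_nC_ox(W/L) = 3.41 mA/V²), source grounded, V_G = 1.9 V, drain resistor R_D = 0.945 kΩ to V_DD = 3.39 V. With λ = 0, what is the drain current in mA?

V_GS = V_G = 1.9 V, so V_ov = 1.9 − 0.582 = 1.32 V.
Assume saturation: I_D = ½ k_n V_ov² = 0.5 × 3.41 × 1.32² = 2.96 mA, giving V_DS = V_DD − I_D R_D = 3.39 − 2.96 × 0.945 = 0.591 V.
But 0.591 V < V_ov = 1.32 V, so the device is actually in triode.
In triode I_D = k_n[V_ov V_DS − ½ V_DS²] and I_D = (V_DD − V_DS)/R_D. Equating: 1.61 V_DS² − 5.247 V_DS + 3.39 = 0, giving V_DS = 0.888 V (the root below V_ov).
I_D = (3.39 − 0.888) / 0.945 = 2.65 mA.

I_D = 2.65 mA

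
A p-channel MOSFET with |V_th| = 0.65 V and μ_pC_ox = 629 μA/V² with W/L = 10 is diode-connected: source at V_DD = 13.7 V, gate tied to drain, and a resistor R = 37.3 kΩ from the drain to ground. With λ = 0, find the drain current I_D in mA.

I_D = 0.341 mA

With gate tied to drain, V_SG = V_SD ≥ V_SG − |V_th|, so the device is in saturation.
k_p = μ_pC_ox · (W/L) = 6.29 mA/V².
KCL at the drain: ½ k_p (V_SG − |V_th|)² = (V_DD − V_SG)/R.
Let x = V_SG − 0.65. Then 117 x² + x − 13.05 = 0, giving x = 0.329 V (positive root), so V_SG = 0.979 V.
I_D = (V_DD − V_SG)/R = (13.7 − 0.979) / 37.3 = 0.341 mA.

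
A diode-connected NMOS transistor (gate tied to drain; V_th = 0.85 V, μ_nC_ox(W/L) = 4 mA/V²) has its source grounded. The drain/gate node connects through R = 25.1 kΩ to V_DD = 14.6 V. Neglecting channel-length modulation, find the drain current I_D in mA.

I_D = 0.527 mA

With gate tied to drain, V_GS = V_DS ≥ V_GS − V_th, so the device is in saturation.
KCL at the drain: ½ k_n (V_GS − V_th)² = (V_DD − V_GS)/R.
Let x = V_GS − 0.85. Then 50.2 x² + x − 13.75 = 0, giving x = 0.513 V (positive root), so V_GS = 1.36 V.
I_D = (V_DD − V_GS)/R = (14.6 − 1.36) / 25.1 = 0.527 mA.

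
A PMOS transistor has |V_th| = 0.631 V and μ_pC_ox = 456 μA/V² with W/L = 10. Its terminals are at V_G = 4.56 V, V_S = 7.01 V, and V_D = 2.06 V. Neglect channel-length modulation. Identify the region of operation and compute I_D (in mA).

V_SG = V_S − V_G = 7.01 − 4.56 = 2.45 V; V_SD = V_S − V_D = 7.01 − 2.06 = 4.95 V.
k_p = μ_pC_ox · (W/L) = 4.56 mA/V².
V_ov = V_SG − |V_th| = 2.45 − 0.631 = 1.82 V.
Since V_SD = 4.95 V ≥ V_ov = 1.82 V, the device is in saturation.
I_D = ½ k_p V_ov² = 0.5 × 4.56 × 1.82² = 7.54 mA.

Saturation; I_D = 7.54 mA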